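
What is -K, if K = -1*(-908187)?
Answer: -908187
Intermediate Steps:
K = 908187
-K = -1*908187 = -908187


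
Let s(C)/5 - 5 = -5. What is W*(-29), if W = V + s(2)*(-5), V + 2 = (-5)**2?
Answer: -667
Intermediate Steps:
V = 23 (V = -2 + (-5)**2 = -2 + 25 = 23)
s(C) = 0 (s(C) = 25 + 5*(-5) = 25 - 25 = 0)
W = 23 (W = 23 + 0*(-5) = 23 + 0 = 23)
W*(-29) = 23*(-29) = -667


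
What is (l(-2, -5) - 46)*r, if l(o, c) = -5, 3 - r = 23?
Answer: 1020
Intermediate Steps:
r = -20 (r = 3 - 1*23 = 3 - 23 = -20)
(l(-2, -5) - 46)*r = (-5 - 46)*(-20) = -51*(-20) = 1020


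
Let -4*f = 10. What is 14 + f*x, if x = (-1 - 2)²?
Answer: -17/2 ≈ -8.5000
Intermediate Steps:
f = -5/2 (f = -¼*10 = -5/2 ≈ -2.5000)
x = 9 (x = (-3)² = 9)
14 + f*x = 14 - 5/2*9 = 14 - 45/2 = -17/2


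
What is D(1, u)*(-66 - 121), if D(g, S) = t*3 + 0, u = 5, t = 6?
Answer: -3366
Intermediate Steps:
D(g, S) = 18 (D(g, S) = 6*3 + 0 = 18 + 0 = 18)
D(1, u)*(-66 - 121) = 18*(-66 - 121) = 18*(-187) = -3366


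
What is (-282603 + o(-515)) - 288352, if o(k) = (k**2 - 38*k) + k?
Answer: -286675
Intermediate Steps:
o(k) = k**2 - 37*k
(-282603 + o(-515)) - 288352 = (-282603 - 515*(-37 - 515)) - 288352 = (-282603 - 515*(-552)) - 288352 = (-282603 + 284280) - 288352 = 1677 - 288352 = -286675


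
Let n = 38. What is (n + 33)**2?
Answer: 5041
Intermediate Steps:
(n + 33)**2 = (38 + 33)**2 = 71**2 = 5041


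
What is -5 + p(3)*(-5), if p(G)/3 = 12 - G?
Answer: -140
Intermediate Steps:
p(G) = 36 - 3*G (p(G) = 3*(12 - G) = 36 - 3*G)
-5 + p(3)*(-5) = -5 + (36 - 3*3)*(-5) = -5 + (36 - 9)*(-5) = -5 + 27*(-5) = -5 - 135 = -140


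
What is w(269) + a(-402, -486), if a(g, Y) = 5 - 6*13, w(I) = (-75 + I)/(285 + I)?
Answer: -20124/277 ≈ -72.650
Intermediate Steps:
w(I) = (-75 + I)/(285 + I)
a(g, Y) = -73 (a(g, Y) = 5 - 78 = -73)
w(269) + a(-402, -486) = (-75 + 269)/(285 + 269) - 73 = 194/554 - 73 = (1/554)*194 - 73 = 97/277 - 73 = -20124/277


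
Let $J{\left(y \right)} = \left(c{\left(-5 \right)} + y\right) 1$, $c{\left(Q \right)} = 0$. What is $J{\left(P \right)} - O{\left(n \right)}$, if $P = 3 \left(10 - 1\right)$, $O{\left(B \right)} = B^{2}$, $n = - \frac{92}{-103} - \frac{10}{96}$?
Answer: $\frac{644746871}{24443136} \approx 26.377$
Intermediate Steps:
$n = \frac{3901}{4944}$ ($n = \left(-92\right) \left(- \frac{1}{103}\right) - \frac{5}{48} = \frac{92}{103} - \frac{5}{48} = \frac{3901}{4944} \approx 0.78904$)
$P = 27$ ($P = 3 \left(10 - 1\right) = 3 \cdot 9 = 27$)
$J{\left(y \right)} = y$ ($J{\left(y \right)} = \left(0 + y\right) 1 = y 1 = y$)
$J{\left(P \right)} - O{\left(n \right)} = 27 - \left(\frac{3901}{4944}\right)^{2} = 27 - \frac{15217801}{24443136} = \frac{644746871}{24443136}$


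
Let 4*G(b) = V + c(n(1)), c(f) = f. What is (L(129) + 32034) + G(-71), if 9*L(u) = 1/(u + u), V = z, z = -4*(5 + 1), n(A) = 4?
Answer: 74371339/2322 ≈ 32029.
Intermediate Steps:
z = -24 (z = -4*6 = -24)
V = -24
L(u) = 1/(18*u) (L(u) = 1/(9*(u + u)) = 1/(9*((2*u))) = (1/(2*u))/9 = 1/(18*u))
G(b) = -5 (G(b) = (-24 + 4)/4 = (¼)*(-20) = -5)
(L(129) + 32034) + G(-71) = ((1/18)/129 + 32034) - 5 = ((1/18)*(1/129) + 32034) - 5 = (1/2322 + 32034) - 5 = 74382949/2322 - 5 = 74371339/2322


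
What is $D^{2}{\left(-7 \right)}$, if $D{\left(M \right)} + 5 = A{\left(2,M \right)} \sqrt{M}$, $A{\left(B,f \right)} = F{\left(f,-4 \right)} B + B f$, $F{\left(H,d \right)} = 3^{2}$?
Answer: $\left(5 - 4 i \sqrt{7}\right)^{2} \approx -87.0 - 105.83 i$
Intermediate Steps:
$F{\left(H,d \right)} = 9$
$A{\left(B,f \right)} = 9 B + B f$
$D{\left(M \right)} = -5 + \sqrt{M} \left(18 + 2 M\right)$ ($D{\left(M \right)} = -5 + 2 \left(9 + M\right) \sqrt{M} = -5 + \left(18 + 2 M\right) \sqrt{M} = -5 + \sqrt{M} \left(18 + 2 M\right)$)
$D^{2}{\left(-7 \right)} = \left(-5 + 2 \sqrt{-7} \left(9 - 7\right)\right)^{2} = \left(-5 + 2 i \sqrt{7} \cdot 2\right)^{2} = \left(-5 + 4 i \sqrt{7}\right)^{2}$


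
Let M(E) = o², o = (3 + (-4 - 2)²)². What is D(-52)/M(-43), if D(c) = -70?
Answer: -70/2313441 ≈ -3.0258e-5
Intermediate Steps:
o = 1521 (o = (3 + (-6)²)² = (3 + 36)² = 39² = 1521)
M(E) = 2313441 (M(E) = 1521² = 2313441)
D(-52)/M(-43) = -70/2313441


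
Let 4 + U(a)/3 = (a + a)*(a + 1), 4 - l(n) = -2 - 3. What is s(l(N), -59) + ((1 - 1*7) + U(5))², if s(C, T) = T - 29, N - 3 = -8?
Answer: 26156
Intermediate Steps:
N = -5 (N = 3 - 8 = -5)
l(n) = 9 (l(n) = 4 - (-2 - 3) = 4 - 1*(-5) = 4 + 5 = 9)
s(C, T) = -29 + T
U(a) = -12 + 6*a*(1 + a) (U(a) = -12 + 3*((a + a)*(a + 1)) = -12 + 3*((2*a)*(1 + a)) = -12 + 3*(2*a*(1 + a)) = -12 + 6*a*(1 + a))
s(l(N), -59) + ((1 - 1*7) + U(5))² = (-29 - 59) + ((1 - 1*7) + (-12 + 6*5 + 6*5²))² = -88 + ((1 - 7) + (-12 + 30 + 6*25))² = -88 + (-6 + (-12 + 30 + 150))² = -88 + (-6 + 168)² = -88 + 162² = -88 + 26244 = 26156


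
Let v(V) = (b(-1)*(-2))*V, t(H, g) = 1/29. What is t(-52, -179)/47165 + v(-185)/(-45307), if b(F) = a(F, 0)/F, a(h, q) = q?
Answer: 1/1367785 ≈ 7.3111e-7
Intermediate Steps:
t(H, g) = 1/29
b(F) = 0 (b(F) = 0/F = 0)
v(V) = 0 (v(V) = (0*(-2))*V = 0*V = 0)
t(-52, -179)/47165 + v(-185)/(-45307) = (1/29)/47165 + 0/(-45307) = (1/29)*(1/47165) + 0*(-1/45307) = 1/1367785 + 0 = 1/1367785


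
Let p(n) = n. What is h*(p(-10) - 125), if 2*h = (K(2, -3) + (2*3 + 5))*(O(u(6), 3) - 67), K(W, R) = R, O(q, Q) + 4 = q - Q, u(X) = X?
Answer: 36720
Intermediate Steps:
O(q, Q) = -4 + q - Q (O(q, Q) = -4 + (q - Q) = -4 + q - Q)
h = -272 (h = ((-3 + (2*3 + 5))*((-4 + 6 - 1*3) - 67))/2 = ((-3 + (6 + 5))*((-4 + 6 - 3) - 67))/2 = ((-3 + 11)*(-1 - 67))/2 = (8*(-68))/2 = (½)*(-544) = -272)
h*(p(-10) - 125) = -272*(-10 - 125) = -272*(-135) = 36720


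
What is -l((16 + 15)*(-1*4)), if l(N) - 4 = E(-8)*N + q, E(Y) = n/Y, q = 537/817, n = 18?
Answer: -231748/817 ≈ -283.66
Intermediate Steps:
q = 537/817 (q = 537*(1/817) = 537/817 ≈ 0.65728)
E(Y) = 18/Y
l(N) = 3805/817 - 9*N/4 (l(N) = 4 + ((18/(-8))*N + 537/817) = 4 + ((18*(-⅛))*N + 537/817) = 4 + (-9*N/4 + 537/817) = 4 + (537/817 - 9*N/4) = 3805/817 - 9*N/4)
-l((16 + 15)*(-1*4)) = -(3805/817 - 9*(16 + 15)*(-1*4)/4) = -(3805/817 - 279*(-4)/4) = -(3805/817 - 9/4*(-124)) = -(3805/817 + 279) = -1*231748/817 = -231748/817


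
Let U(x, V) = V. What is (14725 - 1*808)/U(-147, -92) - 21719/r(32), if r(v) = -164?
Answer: -17765/943 ≈ -18.839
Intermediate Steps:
(14725 - 1*808)/U(-147, -92) - 21719/r(32) = (14725 - 1*808)/(-92) - 21719/(-164) = (14725 - 808)*(-1/92) - 21719*(-1/164) = 13917*(-1/92) + 21719/164 = -13917/92 + 21719/164 = -17765/943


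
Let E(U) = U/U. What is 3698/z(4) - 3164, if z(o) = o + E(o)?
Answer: -12122/5 ≈ -2424.4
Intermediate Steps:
E(U) = 1
z(o) = 1 + o (z(o) = o + 1 = 1 + o)
3698/z(4) - 3164 = 3698/(1 + 4) - 3164 = 3698/5 - 3164 = -12122/5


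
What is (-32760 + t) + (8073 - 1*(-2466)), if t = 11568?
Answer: -10653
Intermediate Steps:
(-32760 + t) + (8073 - 1*(-2466)) = (-32760 + 11568) + (8073 - 1*(-2466)) = -21192 + (8073 + 2466) = -21192 + 10539 = -10653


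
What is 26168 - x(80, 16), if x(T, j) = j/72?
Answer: 235510/9 ≈ 26168.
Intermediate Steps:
x(T, j) = j/72 (x(T, j) = j*(1/72) = j/72)
26168 - x(80, 16) = 26168 - 16/72 = 26168 - 1*2/9 = 26168 - 2/9 = 235510/9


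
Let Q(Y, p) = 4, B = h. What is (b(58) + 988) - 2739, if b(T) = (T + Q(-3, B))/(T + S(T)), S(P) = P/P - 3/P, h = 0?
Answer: -5983073/3419 ≈ -1749.9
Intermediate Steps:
B = 0
S(P) = 1 - 3/P
b(T) = (4 + T)/(T + (-3 + T)/T) (b(T) = (T + 4)/(T + (-3 + T)/T) = (4 + T)/(T + (-3 + T)/T))
(b(58) + 988) - 2739 = (58*(4 + 58)/(-3 + 58 + 58²) + 988) - 2739 = (58*62/(-3 + 58 + 3364) + 988) - 2739 = (58*62/3419 + 988) - 2739 = (58*(1/3419)*62 + 988) - 2739 = (3596/3419 + 988) - 2739 = 3381568/3419 - 2739 = -5983073/3419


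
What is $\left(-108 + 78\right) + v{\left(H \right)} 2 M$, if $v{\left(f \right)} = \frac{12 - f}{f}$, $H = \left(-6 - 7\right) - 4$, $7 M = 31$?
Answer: $- \frac{5368}{119} \approx -45.109$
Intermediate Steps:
$M = \frac{31}{7}$ ($M = \frac{1}{7} \cdot 31 = \frac{31}{7} \approx 4.4286$)
$H = -17$ ($H = -13 - 4 = -17$)
$v{\left(f \right)} = \frac{12 - f}{f}$
$\left(-108 + 78\right) + v{\left(H \right)} 2 M = \left(-108 + 78\right) + \frac{12 - -17}{-17} \cdot 2 \cdot \frac{31}{7} = -30 + - \frac{12 + 17}{17} \cdot \frac{62}{7} = -30 + \left(- \frac{1}{17}\right) 29 \cdot \frac{62}{7} = -30 - \frac{1798}{119} = - \frac{5368}{119}$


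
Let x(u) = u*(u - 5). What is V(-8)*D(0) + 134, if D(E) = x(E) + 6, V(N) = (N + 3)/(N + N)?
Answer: 1087/8 ≈ 135.88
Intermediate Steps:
x(u) = u*(-5 + u)
V(N) = (3 + N)/(2*N) (V(N) = (3 + N)/((2*N)) = (3 + N)*(1/(2*N)) = (3 + N)/(2*N))
D(E) = 6 + E*(-5 + E) (D(E) = E*(-5 + E) + 6 = 6 + E*(-5 + E))
V(-8)*D(0) + 134 = ((1/2)*(3 - 8)/(-8))*(6 + 0*(-5 + 0)) + 134 = ((1/2)*(-1/8)*(-5))*(6 + 0*(-5)) + 134 = 5*(6 + 0)/16 + 134 = (5/16)*6 + 134 = 15/8 + 134 = 1087/8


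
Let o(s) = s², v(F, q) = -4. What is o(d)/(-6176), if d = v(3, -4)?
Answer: -1/386 ≈ -0.0025907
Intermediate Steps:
d = -4
o(d)/(-6176) = (-4)²/(-6176) = 16*(-1/6176) = -1/386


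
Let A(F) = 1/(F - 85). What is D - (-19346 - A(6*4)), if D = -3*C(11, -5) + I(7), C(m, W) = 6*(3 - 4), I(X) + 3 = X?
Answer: 1181447/61 ≈ 19368.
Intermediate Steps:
I(X) = -3 + X
C(m, W) = -6 (C(m, W) = 6*(-1) = -6)
A(F) = 1/(-85 + F)
D = 22 (D = -3*(-6) + (-3 + 7) = 18 + 4 = 22)
D - (-19346 - A(6*4)) = 22 - (-19346 - 1/(-85 + 6*4)) = 22 - (-19346 - 1/(-85 + 24)) = 22 - (-19346 - 1/(-61)) = 22 - (-19346 - 1*(-1/61)) = 22 - (-19346 + 1/61) = 22 - 1*(-1180105/61) = 22 + 1180105/61 = 1181447/61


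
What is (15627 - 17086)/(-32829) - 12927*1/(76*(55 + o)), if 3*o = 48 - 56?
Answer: -1255732661/391715628 ≈ -3.2057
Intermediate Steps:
o = -8/3 (o = (48 - 56)/3 = (⅓)*(-8) = -8/3 ≈ -2.6667)
(15627 - 17086)/(-32829) - 12927*1/(76*(55 + o)) = (15627 - 17086)/(-32829) - 12927*1/(76*(55 - 8/3)) = -1459*(-1/32829) - 12927/(76*(157/3)) = 1459/32829 - 12927/11932/3 = 1459/32829 - 12927*3/11932 = 1459/32829 - 38781/11932 = -1255732661/391715628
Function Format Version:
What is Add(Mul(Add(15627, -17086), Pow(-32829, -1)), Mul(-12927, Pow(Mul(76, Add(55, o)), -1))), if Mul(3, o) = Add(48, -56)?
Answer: Rational(-1255732661, 391715628) ≈ -3.2057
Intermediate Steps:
o = Rational(-8, 3) (o = Mul(Rational(1, 3), Add(48, -56)) = Mul(Rational(1, 3), -8) = Rational(-8, 3) ≈ -2.6667)
Add(Mul(Add(15627, -17086), Pow(-32829, -1)), Mul(-12927, Pow(Mul(76, Add(55, o)), -1))) = Add(Mul(Add(15627, -17086), Pow(-32829, -1)), Mul(-12927, Pow(Mul(76, Add(55, Rational(-8, 3))), -1))) = Add(Mul(-1459, Rational(-1, 32829)), Mul(-12927, Pow(Mul(76, Rational(157, 3)), -1))) = Add(Rational(1459, 32829), Mul(-12927, Pow(Rational(11932, 3), -1))) = Add(Rational(1459, 32829), Mul(-12927, Rational(3, 11932))) = Add(Rational(1459, 32829), Rational(-38781, 11932)) = Rational(-1255732661, 391715628)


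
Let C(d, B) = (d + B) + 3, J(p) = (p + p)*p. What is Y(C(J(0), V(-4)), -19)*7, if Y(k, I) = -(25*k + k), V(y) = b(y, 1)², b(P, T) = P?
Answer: -3458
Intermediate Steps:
J(p) = 2*p² (J(p) = (2*p)*p = 2*p²)
V(y) = y²
C(d, B) = 3 + B + d (C(d, B) = (B + d) + 3 = 3 + B + d)
Y(k, I) = -26*k
Y(C(J(0), V(-4)), -19)*7 = -26*(3 + (-4)² + 2*0²)*7 = -26*(3 + 16 + 2*0)*7 = -26*(3 + 16 + 0)*7 = -26*19*7 = -494*7 = -3458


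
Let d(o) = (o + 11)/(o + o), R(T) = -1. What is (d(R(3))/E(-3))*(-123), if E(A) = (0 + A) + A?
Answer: -205/2 ≈ -102.50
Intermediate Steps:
d(o) = (11 + o)/(2*o) (d(o) = (11 + o)/((2*o)) = (11 + o)*(1/(2*o)) = (11 + o)/(2*o))
E(A) = 2*A (E(A) = A + A = 2*A)
(d(R(3))/E(-3))*(-123) = (((½)*(11 - 1)/(-1))/((2*(-3))))*(-123) = (((½)*(-1)*10)/(-6))*(-123) = -⅙*(-5)*(-123) = (⅚)*(-123) = -205/2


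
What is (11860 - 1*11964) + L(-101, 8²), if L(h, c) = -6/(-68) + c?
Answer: -1357/34 ≈ -39.912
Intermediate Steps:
L(h, c) = 3/34 + c (L(h, c) = -6*(-1/68) + c = 3/34 + c)
(11860 - 1*11964) + L(-101, 8²) = (11860 - 1*11964) + (3/34 + 8²) = (11860 - 11964) + (3/34 + 64) = -104 + 2179/34 = -1357/34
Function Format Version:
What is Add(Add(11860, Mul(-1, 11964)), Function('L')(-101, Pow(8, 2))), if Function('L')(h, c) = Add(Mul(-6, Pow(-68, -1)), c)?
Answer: Rational(-1357, 34) ≈ -39.912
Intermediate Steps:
Function('L')(h, c) = Add(Rational(3, 34), c) (Function('L')(h, c) = Add(Mul(-6, Rational(-1, 68)), c) = Add(Rational(3, 34), c))
Add(Add(11860, Mul(-1, 11964)), Function('L')(-101, Pow(8, 2))) = Add(Add(11860, Mul(-1, 11964)), Add(Rational(3, 34), Pow(8, 2))) = Add(Add(11860, -11964), Add(Rational(3, 34), 64)) = Add(-104, Rational(2179, 34)) = Rational(-1357, 34)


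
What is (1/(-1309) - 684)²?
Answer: 801664157449/1713481 ≈ 4.6786e+5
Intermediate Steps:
(1/(-1309) - 684)² = (-1/1309 - 684)² = (-895357/1309)² = 801664157449/1713481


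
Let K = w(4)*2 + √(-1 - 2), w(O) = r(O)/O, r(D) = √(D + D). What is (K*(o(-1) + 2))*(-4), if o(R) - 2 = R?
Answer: -12*√2 - 12*I*√3 ≈ -16.971 - 20.785*I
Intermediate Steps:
r(D) = √2*√D (r(D) = √(2*D) = √2*√D)
o(R) = 2 + R
w(O) = √2/√O (w(O) = (√2*√O)/O = √2/√O)
K = √2 + I*√3 (K = (√2/√4)*2 + √(-1 - 2) = (√2*(½))*2 + √(-3) = (√2/2)*2 + I*√3 = √2 + I*√3 ≈ 1.4142 + 1.732*I)
(K*(o(-1) + 2))*(-4) = ((√2 + I*√3)*((2 - 1) + 2))*(-4) = ((√2 + I*√3)*(1 + 2))*(-4) = ((√2 + I*√3)*3)*(-4) = (3*√2 + 3*I*√3)*(-4) = -12*√2 - 12*I*√3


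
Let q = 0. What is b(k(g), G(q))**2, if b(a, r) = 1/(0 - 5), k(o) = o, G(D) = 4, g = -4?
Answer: 1/25 ≈ 0.040000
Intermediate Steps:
b(a, r) = -1/5 (b(a, r) = 1/(-5) = -1/5)
b(k(g), G(q))**2 = (-1/5)**2 = 1/25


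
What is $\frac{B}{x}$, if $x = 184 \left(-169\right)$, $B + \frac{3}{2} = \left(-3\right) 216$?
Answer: $\frac{1299}{62192} \approx 0.020887$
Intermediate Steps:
$B = - \frac{1299}{2}$ ($B = - \frac{3}{2} - 648 = - \frac{1299}{2} \approx -649.5$)
$x = -31096$
$\frac{B}{x} = - \frac{1299}{2 \left(-31096\right)} = \left(- \frac{1299}{2}\right) \left(- \frac{1}{31096}\right) = \frac{1299}{62192}$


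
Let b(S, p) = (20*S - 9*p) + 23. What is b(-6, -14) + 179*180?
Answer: 32249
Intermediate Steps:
b(S, p) = 23 - 9*p + 20*S (b(S, p) = (-9*p + 20*S) + 23 = 23 - 9*p + 20*S)
b(-6, -14) + 179*180 = (23 - 9*(-14) + 20*(-6)) + 179*180 = (23 + 126 - 120) + 32220 = 29 + 32220 = 32249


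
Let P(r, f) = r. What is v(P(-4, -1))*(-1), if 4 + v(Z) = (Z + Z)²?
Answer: -60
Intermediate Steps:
v(Z) = -4 + 4*Z² (v(Z) = -4 + (Z + Z)² = -4 + (2*Z)² = -4 + 4*Z²)
v(P(-4, -1))*(-1) = (-4 + 4*(-4)²)*(-1) = (-4 + 4*16)*(-1) = (-4 + 64)*(-1) = 60*(-1) = -60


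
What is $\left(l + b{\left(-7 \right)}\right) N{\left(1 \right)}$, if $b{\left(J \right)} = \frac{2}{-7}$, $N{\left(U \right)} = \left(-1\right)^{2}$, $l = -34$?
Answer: $- \frac{240}{7} \approx -34.286$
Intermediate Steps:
$N{\left(U \right)} = 1$
$b{\left(J \right)} = - \frac{2}{7}$ ($b{\left(J \right)} = 2 \left(- \frac{1}{7}\right) = - \frac{2}{7}$)
$\left(l + b{\left(-7 \right)}\right) N{\left(1 \right)} = \left(-34 - \frac{2}{7}\right) 1 = \left(- \frac{240}{7}\right) 1 = - \frac{240}{7}$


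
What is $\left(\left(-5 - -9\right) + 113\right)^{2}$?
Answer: $13689$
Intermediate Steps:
$\left(\left(-5 - -9\right) + 113\right)^{2} = \left(\left(-5 + 9\right) + 113\right)^{2} = \left(4 + 113\right)^{2} = 117^{2} = 13689$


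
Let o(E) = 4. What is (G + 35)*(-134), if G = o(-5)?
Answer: -5226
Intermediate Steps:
G = 4
(G + 35)*(-134) = (4 + 35)*(-134) = 39*(-134) = -5226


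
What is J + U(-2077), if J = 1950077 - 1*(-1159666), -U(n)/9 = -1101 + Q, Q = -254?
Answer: 3121938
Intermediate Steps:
U(n) = 12195 (U(n) = -9*(-1101 - 254) = -9*(-1355) = 12195)
J = 3109743 (J = 1950077 + 1159666 = 3109743)
J + U(-2077) = 3109743 + 12195 = 3121938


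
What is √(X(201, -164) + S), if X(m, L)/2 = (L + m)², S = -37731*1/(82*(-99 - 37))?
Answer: √21308619179/2788 ≈ 52.358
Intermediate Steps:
S = 37731/11152 (S = -37731/(82*(-136)) = -37731/(-11152) = -37731*(-1/11152) = 37731/11152 ≈ 3.3833)
X(m, L) = 2*(L + m)²
√(X(201, -164) + S) = √(2*(-164 + 201)² + 37731/11152) = √(2*37² + 37731/11152) = √(2*1369 + 37731/11152) = √(2738 + 37731/11152) = √(30571907/11152) = √21308619179/2788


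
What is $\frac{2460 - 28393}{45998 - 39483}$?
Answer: $- \frac{25933}{6515} \approx -3.9805$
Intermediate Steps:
$\frac{2460 - 28393}{45998 - 39483} = - \frac{25933}{6515}$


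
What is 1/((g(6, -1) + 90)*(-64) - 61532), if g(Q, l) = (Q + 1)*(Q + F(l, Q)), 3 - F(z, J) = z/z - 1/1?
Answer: -1/71324 ≈ -1.4021e-5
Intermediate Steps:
F(z, J) = 3 (F(z, J) = 3 - (z/z - 1/1) = 3 - (1 - 1*1) = 3 - (1 - 1) = 3 - 1*0 = 3 + 0 = 3)
g(Q, l) = (1 + Q)*(3 + Q) (g(Q, l) = (Q + 1)*(Q + 3) = (1 + Q)*(3 + Q))
1/((g(6, -1) + 90)*(-64) - 61532) = 1/(((3 + 6² + 4*6) + 90)*(-64) - 61532) = 1/(((3 + 36 + 24) + 90)*(-64) - 61532) = 1/((63 + 90)*(-64) - 61532) = 1/(153*(-64) - 61532) = 1/(-9792 - 61532) = 1/(-71324) = -1/71324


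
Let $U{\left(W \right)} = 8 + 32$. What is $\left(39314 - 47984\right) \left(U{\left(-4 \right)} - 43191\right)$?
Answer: $374119170$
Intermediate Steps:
$U{\left(W \right)} = 40$
$\left(39314 - 47984\right) \left(U{\left(-4 \right)} - 43191\right) = \left(39314 - 47984\right) \left(40 - 43191\right) = \left(-8670\right) \left(-43151\right) = 374119170$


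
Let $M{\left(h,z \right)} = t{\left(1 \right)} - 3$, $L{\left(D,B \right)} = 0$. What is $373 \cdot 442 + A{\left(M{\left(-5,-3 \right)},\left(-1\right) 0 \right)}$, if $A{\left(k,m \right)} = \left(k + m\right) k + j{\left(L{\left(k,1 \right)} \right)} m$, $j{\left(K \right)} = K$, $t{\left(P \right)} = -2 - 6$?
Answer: $164987$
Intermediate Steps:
$t{\left(P \right)} = -8$ ($t{\left(P \right)} = -2 - 6 = -8$)
$M{\left(h,z \right)} = -11$ ($M{\left(h,z \right)} = -8 - 3 = -11$)
$A{\left(k,m \right)} = k \left(k + m\right)$ ($A{\left(k,m \right)} = \left(k + m\right) k + 0 m = k \left(k + m\right) + 0 = k \left(k + m\right)$)
$373 \cdot 442 + A{\left(M{\left(-5,-3 \right)},\left(-1\right) 0 \right)} = 373 \cdot 442 - 11 \left(-11 - 0\right) = 164866 - 11 \left(-11 + 0\right) = 164866 - -121 = 164866 + 121 = 164987$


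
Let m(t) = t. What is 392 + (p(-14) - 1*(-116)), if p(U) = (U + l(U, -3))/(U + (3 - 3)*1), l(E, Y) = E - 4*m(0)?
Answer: 510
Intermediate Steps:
l(E, Y) = E (l(E, Y) = E - 4*0 = E + 0 = E)
p(U) = 2 (p(U) = (U + U)/(U + (3 - 3)*1) = (2*U)/(U + 0*1) = (2*U)/(U + 0) = (2*U)/U = 2)
392 + (p(-14) - 1*(-116)) = 392 + (2 - 1*(-116)) = 392 + (2 + 116) = 392 + 118 = 510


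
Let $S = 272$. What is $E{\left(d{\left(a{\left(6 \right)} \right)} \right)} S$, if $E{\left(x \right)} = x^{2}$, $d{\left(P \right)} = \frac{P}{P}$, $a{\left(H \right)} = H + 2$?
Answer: $272$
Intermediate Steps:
$a{\left(H \right)} = 2 + H$
$d{\left(P \right)} = 1$
$E{\left(d{\left(a{\left(6 \right)} \right)} \right)} S = 1^{2} \cdot 272 = 1 \cdot 272 = 272$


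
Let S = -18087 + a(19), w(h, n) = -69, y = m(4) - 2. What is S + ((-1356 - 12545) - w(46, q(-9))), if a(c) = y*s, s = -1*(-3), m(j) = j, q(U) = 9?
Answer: -31913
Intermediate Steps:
y = 2 (y = 4 - 2 = 2)
s = 3
a(c) = 6 (a(c) = 2*3 = 6)
S = -18081 (S = -18087 + 6 = -18081)
S + ((-1356 - 12545) - w(46, q(-9))) = -18081 + ((-1356 - 12545) - 1*(-69)) = -18081 + (-13901 + 69) = -18081 - 13832 = -31913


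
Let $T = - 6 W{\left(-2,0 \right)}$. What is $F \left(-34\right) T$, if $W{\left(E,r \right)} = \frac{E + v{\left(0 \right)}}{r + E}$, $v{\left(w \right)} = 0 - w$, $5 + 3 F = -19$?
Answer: $-1632$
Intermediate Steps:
$F = -8$ ($F = - \frac{5}{3} + \frac{1}{3} \left(-19\right) = - \frac{5}{3} - \frac{19}{3} = -8$)
$v{\left(w \right)} = - w$
$W{\left(E,r \right)} = \frac{E}{E + r}$ ($W{\left(E,r \right)} = \frac{E - 0}{r + E} = \frac{E + 0}{E + r} = \frac{E}{E + r}$)
$T = -6$ ($T = - 6 \left(- \frac{2}{-2 + 0}\right) = - 6 \left(- \frac{2}{-2}\right) = - 6 \left(\left(-2\right) \left(- \frac{1}{2}\right)\right) = \left(-6\right) 1 = -6$)
$F \left(-34\right) T = \left(-8\right) \left(-34\right) \left(-6\right) = 272 \left(-6\right) = -1632$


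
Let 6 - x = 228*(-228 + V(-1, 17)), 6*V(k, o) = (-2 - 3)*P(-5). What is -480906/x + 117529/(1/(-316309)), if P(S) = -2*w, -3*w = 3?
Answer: -973439956111738/26185 ≈ -3.7175e+10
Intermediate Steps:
w = -1 (w = -⅓*3 = -1)
P(S) = 2 (P(S) = -2*(-1) = 2)
V(k, o) = -5/3 (V(k, o) = ((-2 - 3)*2)/6 = (-5*2)/6 = (⅙)*(-10) = -5/3)
x = 52370 (x = 6 - 228*(-228 - 5/3) = 6 - 228*(-689)/3 = 6 - 1*(-52364) = 6 + 52364 = 52370)
-480906/x + 117529/(1/(-316309)) = -480906/52370 + 117529/(1/(-316309)) = -480906*1/52370 + 117529/(-1/316309) = -240453/26185 + 117529*(-316309) = -240453/26185 - 37175480461 = -973439956111738/26185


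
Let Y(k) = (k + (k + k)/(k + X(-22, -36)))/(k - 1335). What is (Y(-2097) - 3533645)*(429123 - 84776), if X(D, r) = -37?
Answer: -57126319104813947/46948 ≈ -1.2168e+12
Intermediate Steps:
Y(k) = (k + 2*k/(-37 + k))/(-1335 + k) (Y(k) = (k + (k + k)/(k - 37))/(k - 1335) = (k + (2*k)/(-37 + k))/(-1335 + k) = (k + 2*k/(-37 + k))/(-1335 + k))
(Y(-2097) - 3533645)*(429123 - 84776) = (-2097*(-35 - 2097)/(49395 + (-2097)**2 - 1372*(-2097)) - 3533645)*(429123 - 84776) = (-2097*(-2132)/(49395 + 4397409 + 2877084) - 3533645)*344347 = (-2097*(-2132)/7323888 - 3533645)*344347 = (-2097*1/7323888*(-2132) - 3533645)*344347 = (28659/46948 - 3533645)*344347 = -165897536801/46948*344347 = -57126319104813947/46948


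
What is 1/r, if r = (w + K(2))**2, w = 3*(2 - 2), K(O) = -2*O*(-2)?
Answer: 1/64 ≈ 0.015625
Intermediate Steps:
K(O) = 4*O
w = 0 (w = 3*0 = 0)
r = 64 (r = (0 + 4*2)**2 = (0 + 8)**2 = 8**2 = 64)
1/r = 1/64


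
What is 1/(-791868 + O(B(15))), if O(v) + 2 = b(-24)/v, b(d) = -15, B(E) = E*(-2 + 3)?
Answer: -1/791871 ≈ -1.2628e-6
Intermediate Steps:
B(E) = E (B(E) = E*1 = E)
O(v) = -2 - 15/v
1/(-791868 + O(B(15))) = 1/(-791868 + (-2 - 15/15)) = 1/(-791868 + (-2 - 15*1/15)) = 1/(-791868 + (-2 - 1)) = 1/(-791868 - 3) = 1/(-791871) = -1/791871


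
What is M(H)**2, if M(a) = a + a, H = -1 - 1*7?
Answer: 256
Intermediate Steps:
H = -8 (H = -1 - 7 = -8)
M(a) = 2*a
M(H)**2 = (2*(-8))**2 = (-16)**2 = 256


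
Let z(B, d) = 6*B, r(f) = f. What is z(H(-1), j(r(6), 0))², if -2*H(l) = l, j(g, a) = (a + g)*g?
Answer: 9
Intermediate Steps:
j(g, a) = g*(a + g)
H(l) = -l/2
z(H(-1), j(r(6), 0))² = (6*(-½*(-1)))² = (6*(½))² = 3² = 9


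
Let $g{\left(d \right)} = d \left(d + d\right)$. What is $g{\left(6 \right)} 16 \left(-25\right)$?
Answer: $-28800$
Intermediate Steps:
$g{\left(d \right)} = 2 d^{2}$ ($g{\left(d \right)} = d 2 d = 2 d^{2}$)
$g{\left(6 \right)} 16 \left(-25\right) = 2 \cdot 6^{2} \cdot 16 \left(-25\right) = 2 \cdot 36 \cdot 16 \left(-25\right) = 72 \cdot 16 \left(-25\right) = 1152 \left(-25\right) = -28800$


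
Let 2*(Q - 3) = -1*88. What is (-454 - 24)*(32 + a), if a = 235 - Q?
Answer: -147224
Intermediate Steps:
Q = -41 (Q = 3 + (-1*88)/2 = 3 + (1/2)*(-88) = 3 - 44 = -41)
a = 276 (a = 235 - 1*(-41) = 235 + 41 = 276)
(-454 - 24)*(32 + a) = (-454 - 24)*(32 + 276) = -478*308 = -147224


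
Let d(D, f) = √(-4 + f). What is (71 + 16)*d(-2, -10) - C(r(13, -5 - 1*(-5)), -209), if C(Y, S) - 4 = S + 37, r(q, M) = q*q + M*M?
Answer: 168 + 87*I*√14 ≈ 168.0 + 325.52*I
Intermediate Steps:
r(q, M) = M² + q² (r(q, M) = q² + M² = M² + q²)
C(Y, S) = 41 + S (C(Y, S) = 4 + (S + 37) = 4 + (37 + S) = 41 + S)
(71 + 16)*d(-2, -10) - C(r(13, -5 - 1*(-5)), -209) = (71 + 16)*√(-4 - 10) - (41 - 209) = 87*√(-14) - 1*(-168) = 87*(I*√14) + 168 = 87*I*√14 + 168 = 168 + 87*I*√14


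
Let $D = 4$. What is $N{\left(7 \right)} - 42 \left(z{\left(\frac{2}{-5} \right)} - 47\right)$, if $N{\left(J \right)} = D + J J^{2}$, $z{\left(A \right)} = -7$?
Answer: $2615$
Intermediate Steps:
$N{\left(J \right)} = 4 + J^{3}$ ($N{\left(J \right)} = 4 + J J^{2} = 4 + J^{3}$)
$N{\left(7 \right)} - 42 \left(z{\left(\frac{2}{-5} \right)} - 47\right) = \left(4 + 7^{3}\right) - 42 \left(-7 - 47\right) = \left(4 + 343\right) - 42 \left(-7 - 47\right) = 347 - -2268 = 347 + 2268 = 2615$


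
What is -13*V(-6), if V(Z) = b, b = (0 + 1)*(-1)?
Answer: 13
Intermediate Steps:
b = -1 (b = 1*(-1) = -1)
V(Z) = -1
-13*V(-6) = -13*(-1) = 13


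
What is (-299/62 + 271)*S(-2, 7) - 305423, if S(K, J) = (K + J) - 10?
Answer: -19018741/62 ≈ -3.0675e+5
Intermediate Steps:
S(K, J) = -10 + J + K (S(K, J) = (J + K) - 10 = -10 + J + K)
(-299/62 + 271)*S(-2, 7) - 305423 = (-299/62 + 271)*(-10 + 7 - 2) - 305423 = (-299*1/62 + 271)*(-5) - 305423 = (-299/62 + 271)*(-5) - 305423 = (16503/62)*(-5) - 305423 = -82515/62 - 305423 = -19018741/62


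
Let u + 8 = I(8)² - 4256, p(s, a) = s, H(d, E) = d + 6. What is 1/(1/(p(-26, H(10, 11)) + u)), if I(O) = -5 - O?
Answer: -4121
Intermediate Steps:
H(d, E) = 6 + d
u = -4095 (u = -8 + ((-5 - 1*8)² - 4256) = -8 + ((-5 - 8)² - 4256) = -8 + ((-13)² - 4256) = -8 + (169 - 4256) = -8 - 4087 = -4095)
1/(1/(p(-26, H(10, 11)) + u)) = 1/(1/(-26 - 4095)) = 1/(1/(-4121)) = 1/(-1/4121) = -4121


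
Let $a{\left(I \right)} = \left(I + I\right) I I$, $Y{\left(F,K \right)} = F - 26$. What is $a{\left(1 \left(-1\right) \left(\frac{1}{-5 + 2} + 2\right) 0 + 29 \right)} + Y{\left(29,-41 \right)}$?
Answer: $48781$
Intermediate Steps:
$Y{\left(F,K \right)} = -26 + F$
$a{\left(I \right)} = 2 I^{3}$ ($a{\left(I \right)} = 2 I I I = 2 I^{2} I = 2 I^{3}$)
$a{\left(1 \left(-1\right) \left(\frac{1}{-5 + 2} + 2\right) 0 + 29 \right)} + Y{\left(29,-41 \right)} = 2 \left(1 \left(-1\right) \left(\frac{1}{-5 + 2} + 2\right) 0 + 29\right)^{3} + \left(-26 + 29\right) = 2 \left(- \left(\frac{1}{-3} + 2\right) 0 + 29\right)^{3} + 3 = 2 \left(- \left(- \frac{1}{3} + 2\right) 0 + 29\right)^{3} + 3 = 2 \left(- \frac{5 \cdot 0}{3} + 29\right)^{3} + 3 = 2 \left(\left(-1\right) 0 + 29\right)^{3} + 3 = 2 \left(0 + 29\right)^{3} + 3 = 2 \cdot 29^{3} + 3 = 2 \cdot 24389 + 3 = 48778 + 3 = 48781$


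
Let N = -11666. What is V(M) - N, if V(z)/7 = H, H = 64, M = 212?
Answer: 12114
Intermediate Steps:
V(z) = 448 (V(z) = 7*64 = 448)
V(M) - N = 448 - 1*(-11666) = 448 + 11666 = 12114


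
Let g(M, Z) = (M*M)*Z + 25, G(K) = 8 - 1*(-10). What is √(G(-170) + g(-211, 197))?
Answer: 18*√27070 ≈ 2961.5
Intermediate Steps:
G(K) = 18 (G(K) = 8 + 10 = 18)
g(M, Z) = 25 + Z*M² (g(M, Z) = M²*Z + 25 = Z*M² + 25 = 25 + Z*M²)
√(G(-170) + g(-211, 197)) = √(18 + (25 + 197*(-211)²)) = √(18 + (25 + 197*44521)) = √(18 + (25 + 8770637)) = √(18 + 8770662) = √8770680 = 18*√27070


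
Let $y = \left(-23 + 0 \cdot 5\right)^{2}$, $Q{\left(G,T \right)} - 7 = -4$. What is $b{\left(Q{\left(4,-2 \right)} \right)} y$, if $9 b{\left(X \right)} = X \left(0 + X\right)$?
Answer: $529$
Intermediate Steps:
$Q{\left(G,T \right)} = 3$ ($Q{\left(G,T \right)} = 7 - 4 = 3$)
$y = 529$ ($y = \left(-23 + 0\right)^{2} = \left(-23\right)^{2} = 529$)
$b{\left(X \right)} = \frac{X^{2}}{9}$ ($b{\left(X \right)} = \frac{X \left(0 + X\right)}{9} = \frac{X X}{9} = \frac{X^{2}}{9}$)
$b{\left(Q{\left(4,-2 \right)} \right)} y = \frac{3^{2}}{9} \cdot 529 = \frac{1}{9} \cdot 9 \cdot 529 = 1 \cdot 529 = 529$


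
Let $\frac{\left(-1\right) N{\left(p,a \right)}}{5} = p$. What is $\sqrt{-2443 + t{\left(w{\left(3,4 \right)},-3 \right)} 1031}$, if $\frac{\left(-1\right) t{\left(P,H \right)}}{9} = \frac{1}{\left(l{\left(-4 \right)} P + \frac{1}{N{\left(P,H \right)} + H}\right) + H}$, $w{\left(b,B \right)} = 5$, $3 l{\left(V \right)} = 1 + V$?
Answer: $\frac{i \sqrt{32207}}{5} \approx 35.893 i$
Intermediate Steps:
$N{\left(p,a \right)} = - 5 p$
$l{\left(V \right)} = \frac{1}{3} + \frac{V}{3}$ ($l{\left(V \right)} = \frac{1 + V}{3} = \frac{1}{3} + \frac{V}{3}$)
$t{\left(P,H \right)} = - \frac{9}{H + \frac{1}{H - 5 P} - P}$ ($t{\left(P,H \right)} = - \frac{9}{\left(\left(\frac{1}{3} + \frac{1}{3} \left(-4\right)\right) P + \frac{1}{- 5 P + H}\right) + H} = - \frac{9}{\left(\left(\frac{1}{3} - \frac{4}{3}\right) P + \frac{1}{H - 5 P}\right) + H} = - \frac{9}{\left(- P + \frac{1}{H - 5 P}\right) + H} = - \frac{9}{\left(\frac{1}{H - 5 P} - P\right) + H} = - \frac{9}{H + \frac{1}{H - 5 P} - P}$)
$\sqrt{-2443 + t{\left(w{\left(3,4 \right)},-3 \right)} 1031} = \sqrt{-2443 + \frac{9 \left(\left(-1\right) \left(-3\right) + 5 \cdot 5\right)}{1 + \left(-3\right)^{2} + 5 \cdot 5^{2} - \left(-18\right) 5} \cdot 1031} = \sqrt{-2443 + \frac{9 \left(3 + 25\right)}{1 + 9 + 5 \cdot 25 + 90} \cdot 1031} = \sqrt{-2443 + 9 \frac{1}{1 + 9 + 125 + 90} \cdot 28 \cdot 1031} = \sqrt{-2443 + 9 \cdot \frac{1}{225} \cdot 28 \cdot 1031} = \sqrt{-2443 + \frac{28}{25} \cdot 1031} = \sqrt{-2443 + \frac{28868}{25}} = \sqrt{- \frac{32207}{25}} = \frac{i \sqrt{32207}}{5}$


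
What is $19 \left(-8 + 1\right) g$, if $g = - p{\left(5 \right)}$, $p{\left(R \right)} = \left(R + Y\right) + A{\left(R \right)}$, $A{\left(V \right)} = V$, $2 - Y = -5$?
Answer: $2261$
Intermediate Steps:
$Y = 7$ ($Y = 2 - -5 = 2 + 5 = 7$)
$p{\left(R \right)} = 7 + 2 R$ ($p{\left(R \right)} = \left(R + 7\right) + R = \left(7 + R\right) + R = 7 + 2 R$)
$g = -17$ ($g = - (7 + 2 \cdot 5) = - (7 + 10) = \left(-1\right) 17 = -17$)
$19 \left(-8 + 1\right) g = 19 \left(-8 + 1\right) \left(-17\right) = 19 \left(-7\right) \left(-17\right) = \left(-133\right) \left(-17\right) = 2261$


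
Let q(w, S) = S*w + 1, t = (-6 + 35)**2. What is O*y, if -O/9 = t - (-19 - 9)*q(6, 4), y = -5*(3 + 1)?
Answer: 277380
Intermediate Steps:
t = 841 (t = 29**2 = 841)
q(w, S) = 1 + S*w
y = -20 (y = -5*4 = -20)
O = -13869 (O = -9*(841 - (-19 - 9)*(1 + 4*6)) = -9*(841 - (-28)*(1 + 24)) = -9*(841 - (-28)*25) = -9*(841 - 1*(-700)) = -9*(841 + 700) = -9*1541 = -13869)
O*y = -13869*(-20) = 277380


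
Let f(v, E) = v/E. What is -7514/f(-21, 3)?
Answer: 7514/7 ≈ 1073.4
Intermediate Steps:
-7514/f(-21, 3) = -7514/((-21/3)) = -7514/((-21*⅓)) = -7514/(-7) = -7514*(-⅐) = 7514/7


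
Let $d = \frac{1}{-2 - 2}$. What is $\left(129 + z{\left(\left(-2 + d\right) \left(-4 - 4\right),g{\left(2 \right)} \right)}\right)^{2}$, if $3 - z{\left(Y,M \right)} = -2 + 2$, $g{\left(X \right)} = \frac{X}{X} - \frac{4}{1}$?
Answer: $17424$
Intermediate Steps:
$g{\left(X \right)} = -3$ ($g{\left(X \right)} = 1 - 4 = -3$)
$d = - \frac{1}{4}$ ($d = \frac{1}{-4} = - \frac{1}{4} \approx -0.25$)
$z{\left(Y,M \right)} = 3$ ($z{\left(Y,M \right)} = 3 - \left(-2 + 2\right) = 3 - 0 = 3 + 0 = 3$)
$\left(129 + z{\left(\left(-2 + d\right) \left(-4 - 4\right),g{\left(2 \right)} \right)}\right)^{2} = \left(129 + 3\right)^{2} = 132^{2} = 17424$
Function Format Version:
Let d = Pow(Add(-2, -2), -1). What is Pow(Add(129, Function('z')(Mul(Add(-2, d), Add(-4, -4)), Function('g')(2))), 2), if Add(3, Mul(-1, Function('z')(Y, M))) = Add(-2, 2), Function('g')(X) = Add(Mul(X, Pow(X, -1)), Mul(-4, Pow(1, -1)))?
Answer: 17424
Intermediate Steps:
Function('g')(X) = -3 (Function('g')(X) = Add(1, Mul(-4, 1)) = Add(1, -4) = -3)
d = Rational(-1, 4) (d = Pow(-4, -1) = Rational(-1, 4) ≈ -0.25000)
Function('z')(Y, M) = 3 (Function('z')(Y, M) = Add(3, Mul(-1, Add(-2, 2))) = Add(3, Mul(-1, 0)) = Add(3, 0) = 3)
Pow(Add(129, Function('z')(Mul(Add(-2, d), Add(-4, -4)), Function('g')(2))), 2) = Pow(Add(129, 3), 2) = Pow(132, 2) = 17424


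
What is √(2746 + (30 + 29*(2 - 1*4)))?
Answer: 3*√302 ≈ 52.134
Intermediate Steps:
√(2746 + (30 + 29*(2 - 1*4))) = √(2746 + (30 + 29*(2 - 4))) = √(2746 + (30 + 29*(-2))) = √(2746 + (30 - 58)) = √(2746 - 28) = √2718 = 3*√302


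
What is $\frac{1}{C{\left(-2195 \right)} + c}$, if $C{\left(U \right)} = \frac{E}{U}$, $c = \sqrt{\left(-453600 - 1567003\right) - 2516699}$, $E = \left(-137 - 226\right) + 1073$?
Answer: $- \frac{31169}{437216699453} - \frac{1349047 i \sqrt{92598}}{874433398906} \approx -7.129 \cdot 10^{-8} - 0.00046946 i$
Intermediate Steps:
$E = 710$ ($E = \left(-137 - 226\right) + 1073 = -363 + 1073 = 710$)
$c = 7 i \sqrt{92598}$ ($c = \sqrt{\left(-453600 - 1567003\right) - 2516699} = \sqrt{-2020603 - 2516699} = \sqrt{-4537302} = 7 i \sqrt{92598} \approx 2130.1 i$)
$C{\left(U \right)} = \frac{710}{U}$
$\frac{1}{C{\left(-2195 \right)} + c} = \frac{1}{\frac{710}{-2195} + 7 i \sqrt{92598}} = \frac{1}{710 \left(- \frac{1}{2195}\right) + 7 i \sqrt{92598}} = \frac{1}{- \frac{142}{439} + 7 i \sqrt{92598}}$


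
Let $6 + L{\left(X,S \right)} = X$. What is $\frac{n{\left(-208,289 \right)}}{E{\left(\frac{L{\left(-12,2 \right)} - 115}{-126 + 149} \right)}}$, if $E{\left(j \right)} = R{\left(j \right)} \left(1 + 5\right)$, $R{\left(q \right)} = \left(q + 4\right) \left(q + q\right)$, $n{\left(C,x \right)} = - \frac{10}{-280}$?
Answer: $\frac{529}{1832208} \approx 0.00028872$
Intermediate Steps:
$L{\left(X,S \right)} = -6 + X$
$n{\left(C,x \right)} = \frac{1}{28}$ ($n{\left(C,x \right)} = \left(-10\right) \left(- \frac{1}{280}\right) = \frac{1}{28}$)
$R{\left(q \right)} = 2 q \left(4 + q\right)$ ($R{\left(q \right)} = \left(4 + q\right) 2 q = 2 q \left(4 + q\right)$)
$E{\left(j \right)} = 12 j \left(4 + j\right)$ ($E{\left(j \right)} = 2 j \left(4 + j\right) \left(1 + 5\right) = 2 j \left(4 + j\right) 6 = 12 j \left(4 + j\right)$)
$\frac{n{\left(-208,289 \right)}}{E{\left(\frac{L{\left(-12,2 \right)} - 115}{-126 + 149} \right)}} = \frac{1}{28 \cdot 12 \frac{\left(-6 - 12\right) - 115}{-126 + 149} \left(4 + \frac{\left(-6 - 12\right) - 115}{-126 + 149}\right)} = \frac{1}{28 \cdot 12 \frac{-18 - 115}{23} \left(4 + \frac{-18 - 115}{23}\right)} = \frac{1}{28 \cdot 12 \left(\left(-133\right) \frac{1}{23}\right) \left(4 - \frac{133}{23}\right)} = \frac{1}{28 \cdot 12 \left(- \frac{133}{23}\right) \left(4 - \frac{133}{23}\right)} = \frac{1}{28 \cdot 12 \left(- \frac{133}{23}\right) \left(- \frac{41}{23}\right)} = \frac{1}{28 \cdot \frac{65436}{529}} = \frac{1}{28} \cdot \frac{529}{65436} = \frac{529}{1832208}$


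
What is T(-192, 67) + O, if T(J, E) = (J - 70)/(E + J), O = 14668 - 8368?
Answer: 787762/125 ≈ 6302.1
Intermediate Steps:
O = 6300
T(J, E) = (-70 + J)/(E + J)
T(-192, 67) + O = (-70 - 192)/(67 - 192) + 6300 = -262/(-125) + 6300 = -1/125*(-262) + 6300 = 262/125 + 6300 = 787762/125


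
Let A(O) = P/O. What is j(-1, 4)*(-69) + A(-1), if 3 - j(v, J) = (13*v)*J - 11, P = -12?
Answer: -4542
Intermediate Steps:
j(v, J) = 14 - 13*J*v (j(v, J) = 3 - ((13*v)*J - 11) = 3 - (13*J*v - 11) = 3 - (-11 + 13*J*v) = 3 + (11 - 13*J*v) = 14 - 13*J*v)
A(O) = -12/O
j(-1, 4)*(-69) + A(-1) = (14 - 13*4*(-1))*(-69) - 12/(-1) = (14 + 52)*(-69) - 12*(-1) = 66*(-69) + 12 = -4554 + 12 = -4542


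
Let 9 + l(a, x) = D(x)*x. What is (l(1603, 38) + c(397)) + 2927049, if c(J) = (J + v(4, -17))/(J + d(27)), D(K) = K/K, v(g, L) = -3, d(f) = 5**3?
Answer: 763967555/261 ≈ 2.9271e+6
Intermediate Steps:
d(f) = 125
D(K) = 1
c(J) = (-3 + J)/(125 + J) (c(J) = (J - 3)/(J + 125) = (-3 + J)/(125 + J))
l(a, x) = -9 + x (l(a, x) = -9 + 1*x = -9 + x)
(l(1603, 38) + c(397)) + 2927049 = ((-9 + 38) + (-3 + 397)/(125 + 397)) + 2927049 = (29 + 394/522) + 2927049 = (29 + (1/522)*394) + 2927049 = (29 + 197/261) + 2927049 = 7766/261 + 2927049 = 763967555/261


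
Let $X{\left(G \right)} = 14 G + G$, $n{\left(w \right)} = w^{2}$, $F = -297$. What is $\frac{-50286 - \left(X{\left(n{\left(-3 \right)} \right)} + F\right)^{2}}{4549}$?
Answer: $- \frac{76530}{4549} \approx -16.823$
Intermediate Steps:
$X{\left(G \right)} = 15 G$
$\frac{-50286 - \left(X{\left(n{\left(-3 \right)} \right)} + F\right)^{2}}{4549} = \frac{-50286 - \left(15 \left(-3\right)^{2} - 297\right)^{2}}{4549} = \left(-50286 - \left(15 \cdot 9 - 297\right)^{2}\right) \frac{1}{4549} = \left(-50286 - \left(135 - 297\right)^{2}\right) \frac{1}{4549} = \left(-50286 - \left(-162\right)^{2}\right) \frac{1}{4549} = \left(-50286 - 26244\right) \frac{1}{4549} = \left(-76530\right) \frac{1}{4549} = - \frac{76530}{4549}$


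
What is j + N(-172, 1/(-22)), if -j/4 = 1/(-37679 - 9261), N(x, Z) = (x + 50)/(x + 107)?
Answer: 286347/152555 ≈ 1.8770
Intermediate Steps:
N(x, Z) = (50 + x)/(107 + x)
j = 1/11735 (j = -4/(-37679 - 9261) = -4/(-46940) = -4*(-1/46940) = 1/11735 ≈ 8.5215e-5)
j + N(-172, 1/(-22)) = 1/11735 + (50 - 172)/(107 - 172) = 1/11735 - 122/(-65) = 1/11735 - 1/65*(-122) = 1/11735 + 122/65 = 286347/152555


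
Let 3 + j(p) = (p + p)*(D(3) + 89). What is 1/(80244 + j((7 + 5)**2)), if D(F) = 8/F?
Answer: 1/106641 ≈ 9.3773e-6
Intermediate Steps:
j(p) = -3 + 550*p/3 (j(p) = -3 + (p + p)*(8/3 + 89) = -3 + (2*p)*(8*(1/3) + 89) = -3 + (2*p)*(8/3 + 89) = -3 + (2*p)*(275/3) = -3 + 550*p/3)
1/(80244 + j((7 + 5)**2)) = 1/(80244 + (-3 + 550*(7 + 5)**2/3)) = 1/(80244 + (-3 + (550/3)*12**2)) = 1/(80244 + (-3 + (550/3)*144)) = 1/(80244 + (-3 + 26400)) = 1/(80244 + 26397) = 1/106641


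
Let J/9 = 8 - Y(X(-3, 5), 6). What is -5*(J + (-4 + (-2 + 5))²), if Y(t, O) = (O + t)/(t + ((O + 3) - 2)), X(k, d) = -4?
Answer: -335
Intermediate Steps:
Y(t, O) = (O + t)/(1 + O + t) (Y(t, O) = (O + t)/(t + ((3 + O) - 2)) = (O + t)/(t + (1 + O)) = (O + t)/(1 + O + t))
J = 66 (J = 9*(8 - (6 - 4)/(1 + 6 - 4)) = 9*(8 - 2/3) = 9*(8 - 1*⅔) = 9*(8 - ⅔) = 9*(22/3) = 66)
-5*(J + (-4 + (-2 + 5))²) = -5*(66 + (-4 + (-2 + 5))²) = -5*(66 + (-4 + 3)²) = -5*(66 + (-1)²) = -5*(66 + 1) = -5*67 = -335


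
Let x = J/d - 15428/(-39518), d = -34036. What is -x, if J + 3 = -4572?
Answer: -352951129/672517324 ≈ -0.52482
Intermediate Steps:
J = -4575 (J = -3 - 4572 = -4575)
x = 352951129/672517324 (x = -4575/(-34036) - 15428/(-39518) = -4575*(-1/34036) - 15428*(-1/39518) = 4575/34036 + 7714/19759 = 352951129/672517324 ≈ 0.52482)
-x = -1*352951129/672517324 = -352951129/672517324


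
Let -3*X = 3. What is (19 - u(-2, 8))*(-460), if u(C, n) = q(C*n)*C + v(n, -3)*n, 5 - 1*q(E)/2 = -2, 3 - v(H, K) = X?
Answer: -6900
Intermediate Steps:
X = -1 (X = -⅓*3 = -1)
v(H, K) = 4 (v(H, K) = 3 - 1*(-1) = 3 + 1 = 4)
q(E) = 14 (q(E) = 10 - 2*(-2) = 10 + 4 = 14)
u(C, n) = 4*n + 14*C (u(C, n) = 14*C + 4*n = 4*n + 14*C)
(19 - u(-2, 8))*(-460) = (19 - (4*8 + 14*(-2)))*(-460) = (19 - (32 - 28))*(-460) = (19 - 1*4)*(-460) = (19 - 4)*(-460) = 15*(-460) = -6900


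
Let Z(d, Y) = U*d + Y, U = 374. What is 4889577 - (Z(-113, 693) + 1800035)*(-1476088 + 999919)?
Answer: 837331886331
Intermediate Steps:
Z(d, Y) = Y + 374*d (Z(d, Y) = 374*d + Y = Y + 374*d)
4889577 - (Z(-113, 693) + 1800035)*(-1476088 + 999919) = 4889577 - ((693 + 374*(-113)) + 1800035)*(-1476088 + 999919) = 4889577 - ((693 - 42262) + 1800035)*(-476169) = 4889577 - (-41569 + 1800035)*(-476169) = 4889577 - 1758466*(-476169) = 4889577 - 1*(-837326996754) = 4889577 + 837326996754 = 837331886331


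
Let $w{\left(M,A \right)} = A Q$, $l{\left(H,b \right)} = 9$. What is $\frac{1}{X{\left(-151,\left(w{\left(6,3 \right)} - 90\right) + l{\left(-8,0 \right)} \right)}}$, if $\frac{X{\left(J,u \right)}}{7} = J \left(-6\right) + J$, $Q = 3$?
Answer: $\frac{1}{5285} \approx 0.00018921$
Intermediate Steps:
$w{\left(M,A \right)} = 3 A$ ($w{\left(M,A \right)} = A 3 = 3 A$)
$X{\left(J,u \right)} = - 35 J$ ($X{\left(J,u \right)} = 7 \left(J \left(-6\right) + J\right) = 7 \left(- 6 J + J\right) = 7 \left(- 5 J\right) = - 35 J$)
$\frac{1}{X{\left(-151,\left(w{\left(6,3 \right)} - 90\right) + l{\left(-8,0 \right)} \right)}} = \frac{1}{\left(-35\right) \left(-151\right)} = \frac{1}{5285}$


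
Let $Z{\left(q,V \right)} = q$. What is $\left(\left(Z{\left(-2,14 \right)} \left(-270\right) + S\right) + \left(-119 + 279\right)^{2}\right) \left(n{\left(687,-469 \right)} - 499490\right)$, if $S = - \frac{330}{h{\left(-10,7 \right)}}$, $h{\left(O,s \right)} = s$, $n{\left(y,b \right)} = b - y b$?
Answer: $- \frac{32467133400}{7} \approx -4.6382 \cdot 10^{9}$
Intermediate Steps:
$n{\left(y,b \right)} = b - b y$
$S = - \frac{330}{7} \approx -47.143$
$\left(\left(Z{\left(-2,14 \right)} \left(-270\right) + S\right) + \left(-119 + 279\right)^{2}\right) \left(n{\left(687,-469 \right)} - 499490\right) = \left(\left(\left(-2\right) \left(-270\right) - \frac{330}{7}\right) + \left(-119 + 279\right)^{2}\right) \left(- 469 \left(1 - 687\right) - 499490\right) = \left(\left(540 - \frac{330}{7}\right) + 160^{2}\right) \left(- 469 \left(1 - 687\right) - 499490\right) = \left(\frac{3450}{7} + 25600\right) \left(\left(-469\right) \left(-686\right) - 499490\right) = \frac{182650 \left(321734 - 499490\right)}{7} = \frac{182650}{7} \left(-177756\right) = - \frac{32467133400}{7}$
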